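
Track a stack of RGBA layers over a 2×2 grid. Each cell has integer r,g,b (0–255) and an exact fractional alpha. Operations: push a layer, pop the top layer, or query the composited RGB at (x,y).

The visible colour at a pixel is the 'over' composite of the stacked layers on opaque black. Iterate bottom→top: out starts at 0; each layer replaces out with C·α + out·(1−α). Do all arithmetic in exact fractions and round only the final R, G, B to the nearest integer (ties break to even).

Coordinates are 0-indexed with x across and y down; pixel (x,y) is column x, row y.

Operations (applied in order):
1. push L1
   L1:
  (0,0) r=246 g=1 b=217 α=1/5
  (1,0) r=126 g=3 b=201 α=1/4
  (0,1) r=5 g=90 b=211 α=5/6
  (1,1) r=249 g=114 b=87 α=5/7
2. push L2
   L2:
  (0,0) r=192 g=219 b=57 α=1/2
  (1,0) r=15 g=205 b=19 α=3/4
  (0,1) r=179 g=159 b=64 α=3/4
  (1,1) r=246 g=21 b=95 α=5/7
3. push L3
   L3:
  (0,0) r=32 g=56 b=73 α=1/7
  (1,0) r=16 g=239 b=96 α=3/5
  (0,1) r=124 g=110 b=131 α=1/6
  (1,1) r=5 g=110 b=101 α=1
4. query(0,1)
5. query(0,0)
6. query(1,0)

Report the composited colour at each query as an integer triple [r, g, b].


(0,1) stack=L1,L2,L3; from [0,0,0]:
+L1 (α=5/6) → [25/6, 75, 1055/6]
+L2 (α=3/4) → [3247/24, 138, 2207/24]
+L3 (α=1/6) → [19211/144, 400/3, 14179/144]
→ [133, 133, 98]

(0,0) stack=L1,L2,L3; from [0,0,0]:
after L1 α=1/5: [246/5, 1/5, 217/5]
after L2 α=1/2: [603/5, 548/5, 251/5]
after L3 α=1/7: [3778/35, 3568/35, 1871/35]
→ [108, 102, 53]

at x=1,y=0 over L1,L2,L3:
after L1 α=1/4: [63/2, 3/4, 201/4]
after L2 α=3/4: [153/8, 2463/16, 429/16]
after L3 α=3/5: [69/4, 8199/40, 2733/40]
= [17, 205, 68]


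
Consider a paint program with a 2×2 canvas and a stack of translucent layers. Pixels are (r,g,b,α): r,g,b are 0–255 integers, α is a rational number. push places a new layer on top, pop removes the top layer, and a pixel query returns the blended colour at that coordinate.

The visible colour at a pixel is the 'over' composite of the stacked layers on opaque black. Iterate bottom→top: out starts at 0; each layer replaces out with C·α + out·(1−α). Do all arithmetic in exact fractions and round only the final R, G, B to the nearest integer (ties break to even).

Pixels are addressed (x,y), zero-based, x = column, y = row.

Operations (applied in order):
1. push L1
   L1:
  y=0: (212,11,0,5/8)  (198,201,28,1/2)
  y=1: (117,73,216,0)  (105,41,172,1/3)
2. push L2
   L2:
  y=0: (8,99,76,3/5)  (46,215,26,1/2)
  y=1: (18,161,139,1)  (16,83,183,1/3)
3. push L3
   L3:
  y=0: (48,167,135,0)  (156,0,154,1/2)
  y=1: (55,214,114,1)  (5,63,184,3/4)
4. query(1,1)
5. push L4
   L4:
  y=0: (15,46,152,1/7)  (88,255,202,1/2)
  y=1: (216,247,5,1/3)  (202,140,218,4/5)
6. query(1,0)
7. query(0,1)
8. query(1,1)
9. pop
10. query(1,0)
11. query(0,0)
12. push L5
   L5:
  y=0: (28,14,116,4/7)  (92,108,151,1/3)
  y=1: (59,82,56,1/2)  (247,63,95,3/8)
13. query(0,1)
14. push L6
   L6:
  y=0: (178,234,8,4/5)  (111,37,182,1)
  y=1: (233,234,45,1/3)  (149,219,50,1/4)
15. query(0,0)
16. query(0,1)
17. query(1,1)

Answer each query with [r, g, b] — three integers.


query (1,1) [L1,L2,L3] — begin 0,0,0
L1 α=1/3: [35, 41/3, 172/3]
L2 α=1/3: [86/3, 331/9, 893/9]
L3 α=3/4: [131/12, 508/9, 5861/36]
= [11, 56, 163]

query (1,0) [L1,L2,L3,L4] — begin 0,0,0
after L1 α=1/2: [99, 201/2, 14]
after L2 α=1/2: [145/2, 631/4, 20]
after L3 α=1/2: [457/4, 631/8, 87]
after L4 α=1/2: [809/8, 2671/16, 289/2]
rounded: [101, 167, 144]

at x=0,y=1 over L1,L2,L3,L4:
L1 α=0: [0, 0, 0]
L2 α=1: [18, 161, 139]
L3 α=1: [55, 214, 114]
L4 α=1/3: [326/3, 225, 233/3]
→ [109, 225, 78]

(1,1) stack=L1,L2,L3,L4; from [0,0,0]:
+L1 (α=1/3) → [35, 41/3, 172/3]
+L2 (α=1/3) → [86/3, 331/9, 893/9]
+L3 (α=3/4) → [131/12, 508/9, 5861/36]
+L4 (α=4/5) → [9827/60, 5548/45, 37253/180]
→ [164, 123, 207]

at x=1,y=0 over L1,L2,L3:
+L1 (α=1/2) → [99, 201/2, 14]
+L2 (α=1/2) → [145/2, 631/4, 20]
+L3 (α=1/2) → [457/4, 631/8, 87]
→ [114, 79, 87]

at x=0,y=0 over L1,L2,L3:
L1 α=5/8: [265/2, 55/8, 0]
L2 α=3/5: [289/5, 1243/20, 228/5]
L3 α=0: [289/5, 1243/20, 228/5]
→ [58, 62, 46]

(0,1) stack=L1,L2,L3,L5; from [0,0,0]:
L1 α=0: [0, 0, 0]
L2 α=1: [18, 161, 139]
L3 α=1: [55, 214, 114]
L5 α=1/2: [57, 148, 85]
= [57, 148, 85]

at x=0,y=0 over L1,L2,L3,L5,L6:
after L1 α=5/8: [265/2, 55/8, 0]
after L2 α=3/5: [289/5, 1243/20, 228/5]
after L3 α=0: [289/5, 1243/20, 228/5]
after L5 α=4/7: [1427/35, 4849/140, 3004/35]
after L6 α=4/5: [26347/175, 135889/700, 4124/175]
→ [151, 194, 24]

(0,1) stack=L1,L2,L3,L5,L6; from [0,0,0]:
after L1 α=0: [0, 0, 0]
after L2 α=1: [18, 161, 139]
after L3 α=1: [55, 214, 114]
after L5 α=1/2: [57, 148, 85]
after L6 α=1/3: [347/3, 530/3, 215/3]
= [116, 177, 72]

(1,1) stack=L1,L2,L3,L5,L6; from [0,0,0]:
L1 α=1/3: [35, 41/3, 172/3]
L2 α=1/3: [86/3, 331/9, 893/9]
L3 α=3/4: [131/12, 508/9, 5861/36]
L5 α=3/8: [9547/96, 4241/72, 39565/288]
L6 α=1/4: [14315/128, 9497/96, 44365/384]
→ [112, 99, 116]


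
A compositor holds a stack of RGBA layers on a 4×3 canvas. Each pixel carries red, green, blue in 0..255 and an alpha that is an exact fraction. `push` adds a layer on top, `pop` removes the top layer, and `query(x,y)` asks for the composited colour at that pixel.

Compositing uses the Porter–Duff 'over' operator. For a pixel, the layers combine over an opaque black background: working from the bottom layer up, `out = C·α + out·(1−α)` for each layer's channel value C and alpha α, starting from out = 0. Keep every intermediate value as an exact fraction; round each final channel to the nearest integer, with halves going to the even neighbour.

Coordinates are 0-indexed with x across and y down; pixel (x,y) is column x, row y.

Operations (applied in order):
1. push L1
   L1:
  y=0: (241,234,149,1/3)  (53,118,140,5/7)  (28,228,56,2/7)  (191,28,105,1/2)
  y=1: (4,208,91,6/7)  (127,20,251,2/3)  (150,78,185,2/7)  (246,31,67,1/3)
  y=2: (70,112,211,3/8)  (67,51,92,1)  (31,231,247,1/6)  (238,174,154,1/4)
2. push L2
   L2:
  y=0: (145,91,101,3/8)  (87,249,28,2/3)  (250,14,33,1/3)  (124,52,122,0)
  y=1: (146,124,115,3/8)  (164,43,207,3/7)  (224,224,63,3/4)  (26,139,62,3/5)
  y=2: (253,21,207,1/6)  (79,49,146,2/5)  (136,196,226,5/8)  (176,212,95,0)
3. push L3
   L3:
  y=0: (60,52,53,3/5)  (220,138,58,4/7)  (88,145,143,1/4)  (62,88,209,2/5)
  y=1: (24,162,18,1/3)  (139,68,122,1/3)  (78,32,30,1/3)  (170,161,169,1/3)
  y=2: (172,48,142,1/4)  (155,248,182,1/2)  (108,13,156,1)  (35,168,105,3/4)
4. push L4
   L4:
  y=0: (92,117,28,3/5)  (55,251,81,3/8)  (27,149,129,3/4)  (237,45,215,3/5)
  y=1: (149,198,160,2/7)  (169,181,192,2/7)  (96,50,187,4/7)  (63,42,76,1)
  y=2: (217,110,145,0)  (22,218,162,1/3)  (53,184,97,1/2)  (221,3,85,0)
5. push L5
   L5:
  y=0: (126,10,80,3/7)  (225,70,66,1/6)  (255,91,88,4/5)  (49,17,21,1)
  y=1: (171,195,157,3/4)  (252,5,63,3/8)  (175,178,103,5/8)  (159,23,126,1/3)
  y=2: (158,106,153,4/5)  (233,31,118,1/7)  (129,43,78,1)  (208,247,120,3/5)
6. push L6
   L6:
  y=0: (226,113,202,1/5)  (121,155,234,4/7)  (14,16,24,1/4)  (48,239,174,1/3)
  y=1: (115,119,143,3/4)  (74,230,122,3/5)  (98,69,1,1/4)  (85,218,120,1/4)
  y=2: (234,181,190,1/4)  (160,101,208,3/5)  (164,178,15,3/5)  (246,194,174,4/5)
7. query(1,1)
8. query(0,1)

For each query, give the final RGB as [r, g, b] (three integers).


query (1,1) [L1,L2,L3,L4,L5,L6] — begin 0,0,0
L1 α=2/3: [254/3, 40/3, 502/3]
L2 α=3/7: [356/3, 547/21, 553/3]
L3 α=1/3: [1129/9, 2522/63, 1472/9]
L4 α=2/7: [1241/9, 35416/441, 10816/63]
L5 α=3/8: [13009/72, 183695/3528, 65987/504]
L6 α=3/5: [21001/180, 280171/1764, 158219/1260]
→ [117, 159, 126]

at x=0,y=1 over L1,L2,L3,L4,L5,L6:
L1 α=6/7: [24/7, 1248/7, 78]
L2 α=3/8: [1593/28, 2211/14, 735/8]
L3 α=1/3: [643/14, 1115/7, 269/4]
L4 α=2/7: [7387/98, 8347/49, 375/4]
L5 α=3/4: [57661/392, 9253/49, 2259/16]
L6 α=3/4: [192901/1568, 13373/98, 9123/64]
→ [123, 136, 143]


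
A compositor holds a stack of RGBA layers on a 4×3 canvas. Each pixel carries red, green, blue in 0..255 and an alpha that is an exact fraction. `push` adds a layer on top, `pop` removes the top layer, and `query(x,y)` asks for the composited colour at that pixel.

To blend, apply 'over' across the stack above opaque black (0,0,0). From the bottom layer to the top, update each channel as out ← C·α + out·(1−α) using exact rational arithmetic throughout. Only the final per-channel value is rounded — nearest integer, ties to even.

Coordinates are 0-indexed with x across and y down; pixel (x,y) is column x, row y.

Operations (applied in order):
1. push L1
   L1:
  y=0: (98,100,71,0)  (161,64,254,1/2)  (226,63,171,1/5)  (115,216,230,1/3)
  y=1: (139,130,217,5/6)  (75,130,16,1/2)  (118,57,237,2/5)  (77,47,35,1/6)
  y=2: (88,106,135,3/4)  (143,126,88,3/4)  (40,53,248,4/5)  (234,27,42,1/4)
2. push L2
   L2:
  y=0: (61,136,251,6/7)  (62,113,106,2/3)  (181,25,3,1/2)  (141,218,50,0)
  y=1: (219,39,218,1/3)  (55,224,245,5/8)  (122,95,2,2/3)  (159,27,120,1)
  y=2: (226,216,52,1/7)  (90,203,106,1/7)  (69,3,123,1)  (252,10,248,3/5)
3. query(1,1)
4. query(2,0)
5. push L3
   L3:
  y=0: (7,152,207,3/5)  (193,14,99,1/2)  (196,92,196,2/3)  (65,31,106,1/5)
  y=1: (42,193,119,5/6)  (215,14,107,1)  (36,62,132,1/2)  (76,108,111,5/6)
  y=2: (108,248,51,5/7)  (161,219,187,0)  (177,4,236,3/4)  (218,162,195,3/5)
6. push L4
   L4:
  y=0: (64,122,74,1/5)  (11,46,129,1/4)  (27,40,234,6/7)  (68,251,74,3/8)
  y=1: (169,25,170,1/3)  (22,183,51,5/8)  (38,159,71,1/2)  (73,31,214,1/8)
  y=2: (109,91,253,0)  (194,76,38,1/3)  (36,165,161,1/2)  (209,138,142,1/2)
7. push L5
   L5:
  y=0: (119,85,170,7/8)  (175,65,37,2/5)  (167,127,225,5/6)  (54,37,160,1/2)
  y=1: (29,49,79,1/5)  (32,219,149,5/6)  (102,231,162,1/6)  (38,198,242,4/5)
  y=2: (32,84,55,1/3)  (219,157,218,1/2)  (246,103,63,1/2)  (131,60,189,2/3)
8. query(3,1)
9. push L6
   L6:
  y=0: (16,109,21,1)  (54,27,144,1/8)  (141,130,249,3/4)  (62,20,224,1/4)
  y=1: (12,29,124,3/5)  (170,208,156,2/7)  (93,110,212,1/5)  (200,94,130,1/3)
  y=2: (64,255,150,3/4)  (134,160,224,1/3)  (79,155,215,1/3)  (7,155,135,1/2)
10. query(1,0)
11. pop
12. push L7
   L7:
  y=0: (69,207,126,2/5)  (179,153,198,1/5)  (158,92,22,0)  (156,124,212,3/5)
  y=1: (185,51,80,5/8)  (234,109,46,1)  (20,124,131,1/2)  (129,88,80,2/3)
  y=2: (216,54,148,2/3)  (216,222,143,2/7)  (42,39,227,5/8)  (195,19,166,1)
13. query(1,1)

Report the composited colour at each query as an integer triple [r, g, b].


at x=1,y=1 over L1,L2:
after L1 α=1/2: [75/2, 65, 8]
after L2 α=5/8: [775/16, 1315/8, 1249/8]
= [48, 164, 156]

query (2,0) [L1,L2] — begin 0,0,0
after L1 α=1/5: [226/5, 63/5, 171/5]
after L2 α=1/2: [1131/10, 94/5, 93/5]
rounded: [113, 19, 19]

(3,1) stack=L1,L2,L3,L4,L5; from [0,0,0]:
L1 α=1/6: [77/6, 47/6, 35/6]
L2 α=1: [159, 27, 120]
L3 α=5/6: [539/6, 189/2, 225/2]
L4 α=1/8: [4211/48, 1385/16, 2003/16]
L5 α=4/5: [11507/240, 14057/80, 17491/80]
rounded: [48, 176, 219]

(1,0) stack=L1,L2,L3,L4,L5,L6; from [0,0,0]:
L1 α=1/2: [161/2, 32, 127]
L2 α=2/3: [409/6, 86, 113]
L3 α=1/2: [1567/12, 50, 106]
L4 α=1/4: [1611/16, 49, 447/4]
L5 α=2/5: [10433/80, 277/5, 1637/20]
L6 α=1/8: [77351/640, 1037/20, 14339/160]
→ [121, 52, 90]

(1,1) stack=L1,L2,L3,L4,L5,L7; from [0,0,0]:
L1 α=1/2: [75/2, 65, 8]
L2 α=5/8: [775/16, 1315/8, 1249/8]
L3 α=1: [215, 14, 107]
L4 α=5/8: [755/8, 957/8, 72]
L5 α=5/6: [2035/48, 3239/16, 817/6]
L7 α=1: [234, 109, 46]
= [234, 109, 46]


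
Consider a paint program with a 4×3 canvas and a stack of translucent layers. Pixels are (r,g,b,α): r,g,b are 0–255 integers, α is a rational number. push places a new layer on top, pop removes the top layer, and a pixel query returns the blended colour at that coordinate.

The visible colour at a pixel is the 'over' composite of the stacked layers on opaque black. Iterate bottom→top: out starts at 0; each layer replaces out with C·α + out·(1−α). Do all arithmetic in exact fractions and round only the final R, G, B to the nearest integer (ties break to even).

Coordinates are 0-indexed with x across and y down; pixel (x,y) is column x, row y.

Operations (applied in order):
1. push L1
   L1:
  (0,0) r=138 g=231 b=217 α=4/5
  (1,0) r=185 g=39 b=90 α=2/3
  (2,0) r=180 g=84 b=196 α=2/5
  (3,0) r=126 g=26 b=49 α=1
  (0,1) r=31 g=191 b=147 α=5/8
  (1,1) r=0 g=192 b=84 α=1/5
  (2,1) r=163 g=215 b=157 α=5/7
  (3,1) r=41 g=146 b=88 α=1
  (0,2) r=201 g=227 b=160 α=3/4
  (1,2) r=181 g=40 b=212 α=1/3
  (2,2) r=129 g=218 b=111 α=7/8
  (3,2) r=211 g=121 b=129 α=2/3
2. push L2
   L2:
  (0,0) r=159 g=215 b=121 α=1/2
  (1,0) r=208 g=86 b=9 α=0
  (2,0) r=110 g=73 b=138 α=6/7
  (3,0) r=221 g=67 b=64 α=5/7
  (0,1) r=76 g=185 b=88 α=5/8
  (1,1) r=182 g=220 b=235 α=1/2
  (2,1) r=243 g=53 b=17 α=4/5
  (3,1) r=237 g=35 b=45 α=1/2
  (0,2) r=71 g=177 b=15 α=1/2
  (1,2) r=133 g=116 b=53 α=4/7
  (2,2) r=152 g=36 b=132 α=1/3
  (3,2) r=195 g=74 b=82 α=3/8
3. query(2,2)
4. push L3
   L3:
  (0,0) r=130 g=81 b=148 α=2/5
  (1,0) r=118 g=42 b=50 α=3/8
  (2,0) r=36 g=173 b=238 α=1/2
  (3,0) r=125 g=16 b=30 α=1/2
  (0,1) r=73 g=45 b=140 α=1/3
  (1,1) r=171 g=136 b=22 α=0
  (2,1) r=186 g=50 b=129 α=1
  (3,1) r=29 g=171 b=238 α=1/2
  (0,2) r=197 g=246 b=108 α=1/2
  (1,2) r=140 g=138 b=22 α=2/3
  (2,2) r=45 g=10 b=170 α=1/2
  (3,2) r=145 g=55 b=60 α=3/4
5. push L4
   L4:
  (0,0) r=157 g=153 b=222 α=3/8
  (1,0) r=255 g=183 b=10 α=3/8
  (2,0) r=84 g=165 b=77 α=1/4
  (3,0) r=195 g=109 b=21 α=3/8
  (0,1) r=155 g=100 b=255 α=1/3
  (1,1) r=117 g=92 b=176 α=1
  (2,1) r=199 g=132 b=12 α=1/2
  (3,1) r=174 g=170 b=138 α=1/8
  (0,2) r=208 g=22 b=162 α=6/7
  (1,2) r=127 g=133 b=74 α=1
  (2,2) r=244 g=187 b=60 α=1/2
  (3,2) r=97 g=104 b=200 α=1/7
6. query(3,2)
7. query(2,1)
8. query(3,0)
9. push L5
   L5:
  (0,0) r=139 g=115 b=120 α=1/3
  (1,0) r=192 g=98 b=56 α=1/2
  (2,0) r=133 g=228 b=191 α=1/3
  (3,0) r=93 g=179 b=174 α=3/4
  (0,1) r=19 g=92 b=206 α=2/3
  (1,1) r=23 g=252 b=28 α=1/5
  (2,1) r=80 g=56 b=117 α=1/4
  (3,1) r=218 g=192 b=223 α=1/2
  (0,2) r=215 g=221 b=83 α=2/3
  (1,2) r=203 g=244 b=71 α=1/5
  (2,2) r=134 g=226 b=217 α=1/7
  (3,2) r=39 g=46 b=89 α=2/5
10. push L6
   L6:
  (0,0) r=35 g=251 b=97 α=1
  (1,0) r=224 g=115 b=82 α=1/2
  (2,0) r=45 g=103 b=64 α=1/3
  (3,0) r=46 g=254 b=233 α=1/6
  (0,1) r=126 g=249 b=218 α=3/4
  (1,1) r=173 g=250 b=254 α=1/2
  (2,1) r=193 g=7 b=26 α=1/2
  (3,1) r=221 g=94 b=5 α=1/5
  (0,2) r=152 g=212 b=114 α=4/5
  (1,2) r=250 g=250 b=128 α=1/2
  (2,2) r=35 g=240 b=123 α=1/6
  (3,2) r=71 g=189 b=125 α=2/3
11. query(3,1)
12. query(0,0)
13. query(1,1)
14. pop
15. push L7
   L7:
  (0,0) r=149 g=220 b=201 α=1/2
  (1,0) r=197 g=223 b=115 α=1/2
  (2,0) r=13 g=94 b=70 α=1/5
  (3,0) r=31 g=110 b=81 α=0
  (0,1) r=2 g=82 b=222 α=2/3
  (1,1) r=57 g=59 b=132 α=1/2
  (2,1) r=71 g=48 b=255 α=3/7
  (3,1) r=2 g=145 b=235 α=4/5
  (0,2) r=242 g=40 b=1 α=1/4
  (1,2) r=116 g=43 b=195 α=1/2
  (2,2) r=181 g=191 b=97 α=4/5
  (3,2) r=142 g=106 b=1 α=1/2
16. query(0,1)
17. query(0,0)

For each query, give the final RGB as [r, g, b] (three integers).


at x=2,y=2 over L1,L2:
L1 α=7/8: [903/8, 763/4, 777/8]
L2 α=1/3: [1511/12, 835/6, 435/4]
rounded: [126, 139, 109]

query (3,2) [L1,L2,L3,L4] — begin 0,0,0
L1 α=2/3: [422/3, 242/3, 86]
L2 α=3/8: [3865/24, 469/6, 169/2]
L3 α=3/4: [14305/96, 1459/24, 529/8]
L4 α=1/7: [15857/112, 1875/28, 341/4]
→ [142, 67, 85]

(2,1) stack=L1,L2,L3,L4; from [0,0,0]:
L1 α=5/7: [815/7, 1075/7, 785/7]
L2 α=4/5: [7619/35, 2559/35, 1261/35]
L3 α=1: [186, 50, 129]
L4 α=1/2: [385/2, 91, 141/2]
= [192, 91, 70]

query (3,0) [L1,L2,L3,L4] — begin 0,0,0
L1 α=1: [126, 26, 49]
L2 α=5/7: [1357/7, 387/7, 418/7]
L3 α=1/2: [1116/7, 499/14, 314/7]
L4 α=3/8: [9675/56, 7073/112, 2011/56]
rounded: [173, 63, 36]

at x=3,y=1 over L1,L2,L3,L4,L5,L6:
+L1 (α=1) → [41, 146, 88]
+L2 (α=1/2) → [139, 181/2, 133/2]
+L3 (α=1/2) → [84, 523/4, 609/4]
+L4 (α=1/8) → [381/4, 4341/32, 4815/32]
+L5 (α=1/2) → [1253/8, 10485/64, 11951/64]
+L6 (α=1/5) → [339/2, 11989/80, 12031/80]
rounded: [170, 150, 150]

at x=0,y=0 over L1,L2,L3,L4,L5,L6:
L1 α=4/5: [552/5, 924/5, 868/5]
L2 α=1/2: [1347/10, 1999/10, 1473/10]
L3 α=2/5: [6641/50, 7617/50, 7379/50]
L4 α=3/8: [11351/80, 12207/80, 14039/80]
L5 α=1/3: [5637/40, 16807/120, 18839/120]
L6 α=1: [35, 251, 97]
rounded: [35, 251, 97]

query (1,1) [L1,L2,L3,L4,L5,L6] — begin 0,0,0
L1 α=1/5: [0, 192/5, 84/5]
L2 α=1/2: [91, 646/5, 1259/10]
L3 α=0: [91, 646/5, 1259/10]
L4 α=1: [117, 92, 176]
L5 α=1/5: [491/5, 124, 732/5]
L6 α=1/2: [678/5, 187, 1001/5]
= [136, 187, 200]

at x=0,y=1 over L1,L2,L3,L4,L5,L7:
+L1 (α=5/8) → [155/8, 955/8, 735/8]
+L2 (α=5/8) → [3505/64, 10265/64, 5725/64]
+L3 (α=1/3) → [1947/32, 11705/96, 10205/96]
+L4 (α=1/3) → [4427/48, 16505/144, 22445/144]
+L5 (α=2/3) → [6251/144, 43001/432, 81773/432]
+L7 (α=2/3) → [6827/432, 113849/1296, 273581/1296]
= [16, 88, 211]

at x=0,y=0 over L1,L2,L3,L4,L5,L7:
after L1 α=4/5: [552/5, 924/5, 868/5]
after L2 α=1/2: [1347/10, 1999/10, 1473/10]
after L3 α=2/5: [6641/50, 7617/50, 7379/50]
after L4 α=3/8: [11351/80, 12207/80, 14039/80]
after L5 α=1/3: [5637/40, 16807/120, 18839/120]
after L7 α=1/2: [11597/80, 43207/240, 42959/240]
rounded: [145, 180, 179]


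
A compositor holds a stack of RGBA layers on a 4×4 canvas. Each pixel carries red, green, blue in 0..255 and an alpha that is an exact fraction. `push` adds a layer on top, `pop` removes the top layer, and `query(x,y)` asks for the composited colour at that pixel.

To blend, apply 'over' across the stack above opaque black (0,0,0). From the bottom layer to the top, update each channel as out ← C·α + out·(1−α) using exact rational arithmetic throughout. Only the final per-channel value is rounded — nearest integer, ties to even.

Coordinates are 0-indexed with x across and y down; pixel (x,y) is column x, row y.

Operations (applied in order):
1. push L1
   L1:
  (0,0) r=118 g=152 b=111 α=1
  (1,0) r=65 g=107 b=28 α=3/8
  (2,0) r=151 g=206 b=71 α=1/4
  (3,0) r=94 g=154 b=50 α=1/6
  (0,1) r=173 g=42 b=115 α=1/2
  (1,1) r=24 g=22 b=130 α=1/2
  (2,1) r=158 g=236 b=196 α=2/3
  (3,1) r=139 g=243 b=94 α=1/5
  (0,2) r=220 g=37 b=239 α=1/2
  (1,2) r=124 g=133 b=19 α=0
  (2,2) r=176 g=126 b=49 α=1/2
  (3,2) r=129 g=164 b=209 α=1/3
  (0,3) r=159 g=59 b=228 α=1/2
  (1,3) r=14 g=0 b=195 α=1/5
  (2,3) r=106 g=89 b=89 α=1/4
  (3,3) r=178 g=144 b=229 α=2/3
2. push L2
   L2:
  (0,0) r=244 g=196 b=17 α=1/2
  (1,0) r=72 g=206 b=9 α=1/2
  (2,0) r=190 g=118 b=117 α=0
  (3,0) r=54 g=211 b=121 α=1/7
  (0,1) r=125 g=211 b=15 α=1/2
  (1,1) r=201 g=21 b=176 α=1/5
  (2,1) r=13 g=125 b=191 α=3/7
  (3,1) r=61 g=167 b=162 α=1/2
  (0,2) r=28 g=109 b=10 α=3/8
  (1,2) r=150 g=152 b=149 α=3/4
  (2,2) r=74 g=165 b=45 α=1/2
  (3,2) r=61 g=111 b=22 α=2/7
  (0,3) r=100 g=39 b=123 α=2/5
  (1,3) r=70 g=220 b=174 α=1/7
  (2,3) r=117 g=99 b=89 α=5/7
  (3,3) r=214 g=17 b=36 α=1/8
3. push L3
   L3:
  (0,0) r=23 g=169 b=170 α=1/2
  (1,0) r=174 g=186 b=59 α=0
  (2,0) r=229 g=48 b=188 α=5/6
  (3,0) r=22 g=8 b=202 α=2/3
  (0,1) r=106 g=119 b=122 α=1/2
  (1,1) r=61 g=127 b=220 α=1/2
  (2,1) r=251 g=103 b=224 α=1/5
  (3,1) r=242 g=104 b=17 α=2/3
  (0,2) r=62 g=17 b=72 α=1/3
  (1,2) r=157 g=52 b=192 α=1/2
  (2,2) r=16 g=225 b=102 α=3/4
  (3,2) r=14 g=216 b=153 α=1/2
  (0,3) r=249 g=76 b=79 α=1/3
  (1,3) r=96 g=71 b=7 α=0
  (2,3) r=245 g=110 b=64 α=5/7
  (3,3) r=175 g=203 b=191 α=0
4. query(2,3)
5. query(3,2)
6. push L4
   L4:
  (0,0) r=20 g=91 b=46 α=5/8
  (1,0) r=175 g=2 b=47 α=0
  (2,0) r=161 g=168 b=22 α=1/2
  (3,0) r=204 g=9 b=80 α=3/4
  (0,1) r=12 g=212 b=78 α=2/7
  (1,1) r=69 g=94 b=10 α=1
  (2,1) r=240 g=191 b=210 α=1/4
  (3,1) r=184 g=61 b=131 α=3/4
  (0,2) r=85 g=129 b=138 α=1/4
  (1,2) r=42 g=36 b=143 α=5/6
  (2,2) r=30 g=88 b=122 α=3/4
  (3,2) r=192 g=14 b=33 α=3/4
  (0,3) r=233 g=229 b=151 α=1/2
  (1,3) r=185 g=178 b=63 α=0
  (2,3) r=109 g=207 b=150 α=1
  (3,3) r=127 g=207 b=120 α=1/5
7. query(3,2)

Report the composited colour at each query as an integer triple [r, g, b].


(2,3) stack=L1,L2,L3; from [0,0,0]:
+L1 (α=1/4) → [53/2, 89/4, 89/4]
+L2 (α=5/7) → [638/7, 1079/14, 979/14]
+L3 (α=5/7) → [9851/49, 4929/49, 3219/49]
→ [201, 101, 66]

query (3,2) [L1,L2,L3] — begin 0,0,0
+L1 (α=1/3) → [43, 164/3, 209/3]
+L2 (α=2/7) → [337/7, 1486/21, 1177/21]
+L3 (α=1/2) → [435/14, 3011/21, 2195/21]
= [31, 143, 105]

(3,2) stack=L1,L2,L3,L4; from [0,0,0]:
L1 α=1/3: [43, 164/3, 209/3]
L2 α=2/7: [337/7, 1486/21, 1177/21]
L3 α=1/2: [435/14, 3011/21, 2195/21]
L4 α=3/4: [8499/56, 3893/84, 2137/42]
rounded: [152, 46, 51]


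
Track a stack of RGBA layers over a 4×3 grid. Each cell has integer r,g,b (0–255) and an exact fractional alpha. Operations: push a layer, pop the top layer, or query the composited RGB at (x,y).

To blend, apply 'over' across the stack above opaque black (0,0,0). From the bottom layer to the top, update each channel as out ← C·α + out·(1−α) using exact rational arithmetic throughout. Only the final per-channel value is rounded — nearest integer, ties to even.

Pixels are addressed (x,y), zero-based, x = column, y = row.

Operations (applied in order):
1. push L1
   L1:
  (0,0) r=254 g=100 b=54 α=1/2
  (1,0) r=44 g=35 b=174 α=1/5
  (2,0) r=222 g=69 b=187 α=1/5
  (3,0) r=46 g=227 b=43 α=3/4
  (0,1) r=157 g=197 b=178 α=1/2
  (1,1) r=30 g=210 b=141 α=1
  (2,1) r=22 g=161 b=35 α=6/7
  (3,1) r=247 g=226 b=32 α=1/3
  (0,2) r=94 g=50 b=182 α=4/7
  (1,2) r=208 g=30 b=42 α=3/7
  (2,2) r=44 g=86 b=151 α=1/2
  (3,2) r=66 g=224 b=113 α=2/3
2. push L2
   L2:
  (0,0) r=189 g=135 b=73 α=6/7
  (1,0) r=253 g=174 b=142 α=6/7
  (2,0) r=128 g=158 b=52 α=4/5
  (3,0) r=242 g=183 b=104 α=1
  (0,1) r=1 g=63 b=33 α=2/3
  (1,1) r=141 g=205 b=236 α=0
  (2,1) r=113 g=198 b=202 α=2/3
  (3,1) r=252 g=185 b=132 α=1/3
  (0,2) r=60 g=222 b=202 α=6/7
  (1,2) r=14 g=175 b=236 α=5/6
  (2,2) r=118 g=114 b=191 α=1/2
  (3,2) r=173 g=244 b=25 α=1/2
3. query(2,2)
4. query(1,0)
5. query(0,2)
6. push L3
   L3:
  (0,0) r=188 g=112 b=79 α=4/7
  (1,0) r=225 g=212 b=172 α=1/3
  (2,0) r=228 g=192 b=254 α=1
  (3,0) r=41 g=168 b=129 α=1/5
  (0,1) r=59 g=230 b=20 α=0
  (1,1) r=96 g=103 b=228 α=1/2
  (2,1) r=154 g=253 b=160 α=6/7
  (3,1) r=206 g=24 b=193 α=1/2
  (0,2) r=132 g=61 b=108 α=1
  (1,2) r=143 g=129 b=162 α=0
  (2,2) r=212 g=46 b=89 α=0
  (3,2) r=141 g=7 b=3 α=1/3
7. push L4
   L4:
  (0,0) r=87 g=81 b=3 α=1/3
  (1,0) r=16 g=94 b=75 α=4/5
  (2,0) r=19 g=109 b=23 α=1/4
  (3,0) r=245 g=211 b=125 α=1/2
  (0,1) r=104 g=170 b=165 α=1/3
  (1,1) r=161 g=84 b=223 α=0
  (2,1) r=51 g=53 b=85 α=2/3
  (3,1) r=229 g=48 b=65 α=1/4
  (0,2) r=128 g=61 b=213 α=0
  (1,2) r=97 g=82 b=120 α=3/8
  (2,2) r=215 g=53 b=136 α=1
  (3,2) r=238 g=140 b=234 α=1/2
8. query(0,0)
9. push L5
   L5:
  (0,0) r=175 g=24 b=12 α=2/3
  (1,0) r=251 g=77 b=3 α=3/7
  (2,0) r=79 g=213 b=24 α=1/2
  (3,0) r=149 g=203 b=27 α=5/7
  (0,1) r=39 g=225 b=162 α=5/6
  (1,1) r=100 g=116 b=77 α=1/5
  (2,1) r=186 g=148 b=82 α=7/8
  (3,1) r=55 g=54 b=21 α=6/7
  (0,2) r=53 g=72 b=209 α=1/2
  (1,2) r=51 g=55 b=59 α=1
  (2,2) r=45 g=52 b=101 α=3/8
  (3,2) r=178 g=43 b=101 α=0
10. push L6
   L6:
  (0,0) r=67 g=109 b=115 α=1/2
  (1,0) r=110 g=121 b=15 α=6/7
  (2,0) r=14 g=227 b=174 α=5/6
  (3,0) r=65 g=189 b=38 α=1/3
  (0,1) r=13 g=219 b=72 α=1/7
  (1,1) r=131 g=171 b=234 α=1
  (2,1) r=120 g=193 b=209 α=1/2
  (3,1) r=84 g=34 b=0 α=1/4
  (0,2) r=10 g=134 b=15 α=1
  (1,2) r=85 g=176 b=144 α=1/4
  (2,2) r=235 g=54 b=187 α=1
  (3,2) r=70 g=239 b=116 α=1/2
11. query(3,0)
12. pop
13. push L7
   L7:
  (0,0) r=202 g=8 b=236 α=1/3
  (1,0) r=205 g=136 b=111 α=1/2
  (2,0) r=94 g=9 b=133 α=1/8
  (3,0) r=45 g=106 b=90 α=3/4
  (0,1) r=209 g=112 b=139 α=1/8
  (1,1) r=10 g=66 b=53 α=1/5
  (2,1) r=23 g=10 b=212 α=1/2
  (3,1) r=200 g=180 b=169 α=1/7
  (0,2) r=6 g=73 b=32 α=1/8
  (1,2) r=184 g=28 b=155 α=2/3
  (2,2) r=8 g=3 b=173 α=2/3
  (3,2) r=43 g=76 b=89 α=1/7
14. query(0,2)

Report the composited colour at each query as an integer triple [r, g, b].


at x=2,y=2 over L1,L2:
+L1 (α=1/2) → [22, 43, 151/2]
+L2 (α=1/2) → [70, 157/2, 533/4]
→ [70, 78, 133]

query (1,0) [L1,L2] — begin 0,0,0
L1 α=1/5: [44/5, 7, 174/5]
L2 α=6/7: [7634/35, 1051/7, 4434/35]
= [218, 150, 127]

(0,2) stack=L1,L2; from [0,0,0]:
after L1 α=4/7: [376/7, 200/7, 104]
after L2 α=6/7: [2896/49, 9524/49, 188]
= [59, 194, 188]

query (0,0) [L1,L2,L3,L4] — begin 0,0,0
+L1 (α=1/2) → [127, 50, 27]
+L2 (α=6/7) → [1261/7, 860/7, 465/7]
+L3 (α=4/7) → [9047/49, 5716/49, 3607/49]
+L4 (α=1/3) → [22357/147, 15401/147, 7361/147]
= [152, 105, 50]

at x=3,y=0 over L1,L2,L3,L4,L5,L6:
L1 α=3/4: [69/2, 681/4, 129/4]
L2 α=1: [242, 183, 104]
L3 α=1/5: [1009/5, 180, 109]
L4 α=1/2: [1117/5, 391/2, 117]
L5 α=5/7: [5959/35, 1406/7, 369/7]
L6 α=1/3: [4731/35, 4135/21, 1004/21]
= [135, 197, 48]

query (0,2) [L1,L2,L3,L4,L5,L7] — begin 0,0,0
after L1 α=4/7: [376/7, 200/7, 104]
after L2 α=6/7: [2896/49, 9524/49, 188]
after L3 α=1: [132, 61, 108]
after L4 α=0: [132, 61, 108]
after L5 α=1/2: [185/2, 133/2, 317/2]
after L7 α=1/8: [1307/16, 1077/16, 2283/16]
rounded: [82, 67, 143]


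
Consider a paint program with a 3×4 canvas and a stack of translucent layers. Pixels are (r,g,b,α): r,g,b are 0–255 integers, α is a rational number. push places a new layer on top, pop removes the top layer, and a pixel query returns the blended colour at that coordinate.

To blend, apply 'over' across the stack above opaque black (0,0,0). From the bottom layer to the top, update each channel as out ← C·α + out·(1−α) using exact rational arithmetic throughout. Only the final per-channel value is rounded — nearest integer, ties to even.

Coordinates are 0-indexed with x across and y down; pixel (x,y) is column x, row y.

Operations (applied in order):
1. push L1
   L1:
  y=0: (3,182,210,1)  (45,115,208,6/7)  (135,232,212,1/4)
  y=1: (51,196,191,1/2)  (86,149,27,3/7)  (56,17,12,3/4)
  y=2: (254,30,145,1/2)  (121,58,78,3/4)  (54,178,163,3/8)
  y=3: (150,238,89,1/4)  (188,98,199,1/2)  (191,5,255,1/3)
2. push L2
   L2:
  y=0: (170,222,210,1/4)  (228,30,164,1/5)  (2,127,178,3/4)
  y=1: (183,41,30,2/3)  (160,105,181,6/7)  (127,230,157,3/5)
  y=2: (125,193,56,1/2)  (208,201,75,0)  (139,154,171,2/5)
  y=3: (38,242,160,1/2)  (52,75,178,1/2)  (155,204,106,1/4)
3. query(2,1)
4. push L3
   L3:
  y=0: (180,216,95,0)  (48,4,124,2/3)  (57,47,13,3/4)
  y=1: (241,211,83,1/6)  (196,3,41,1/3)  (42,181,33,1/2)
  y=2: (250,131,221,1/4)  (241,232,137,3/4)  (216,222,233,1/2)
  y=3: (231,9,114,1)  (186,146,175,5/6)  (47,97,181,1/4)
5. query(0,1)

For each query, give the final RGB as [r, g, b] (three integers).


query (2,1) [L1,L2] — begin 0,0,0
L1 α=3/4: [42, 51/4, 9]
L2 α=3/5: [93, 1431/10, 489/5]
= [93, 143, 98]

at x=0,y=1 over L1,L2,L3:
+L1 (α=1/2) → [51/2, 98, 191/2]
+L2 (α=2/3) → [261/2, 60, 311/6]
+L3 (α=1/6) → [1787/12, 511/6, 2053/36]
rounded: [149, 85, 57]


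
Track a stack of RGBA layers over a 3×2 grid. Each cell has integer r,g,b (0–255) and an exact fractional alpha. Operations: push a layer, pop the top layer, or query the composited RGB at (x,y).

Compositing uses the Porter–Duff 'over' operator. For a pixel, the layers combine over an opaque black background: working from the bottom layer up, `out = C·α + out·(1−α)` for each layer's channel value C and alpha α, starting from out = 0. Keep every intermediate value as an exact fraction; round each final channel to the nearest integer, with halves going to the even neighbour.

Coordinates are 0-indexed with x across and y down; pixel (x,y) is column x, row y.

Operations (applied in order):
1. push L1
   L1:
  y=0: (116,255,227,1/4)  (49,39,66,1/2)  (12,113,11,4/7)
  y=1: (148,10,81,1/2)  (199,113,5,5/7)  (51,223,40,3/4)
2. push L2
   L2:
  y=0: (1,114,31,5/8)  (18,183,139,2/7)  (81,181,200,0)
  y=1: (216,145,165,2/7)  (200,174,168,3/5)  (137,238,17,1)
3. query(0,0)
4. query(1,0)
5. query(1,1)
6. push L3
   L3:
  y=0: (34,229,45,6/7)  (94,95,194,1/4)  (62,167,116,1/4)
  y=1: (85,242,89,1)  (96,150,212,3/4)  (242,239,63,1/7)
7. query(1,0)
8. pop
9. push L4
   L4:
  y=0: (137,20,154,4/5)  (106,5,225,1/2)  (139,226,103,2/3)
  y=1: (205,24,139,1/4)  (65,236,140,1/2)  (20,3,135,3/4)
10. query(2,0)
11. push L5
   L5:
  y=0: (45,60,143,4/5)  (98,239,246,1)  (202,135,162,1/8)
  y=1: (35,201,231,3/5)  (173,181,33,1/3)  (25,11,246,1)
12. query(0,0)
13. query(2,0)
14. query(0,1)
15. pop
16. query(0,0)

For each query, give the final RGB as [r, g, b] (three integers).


(0,0) stack=L1,L2; from [0,0,0]:
L1 α=1/4: [29, 255/4, 227/4]
L2 α=5/8: [23/2, 3045/32, 1301/32]
→ [12, 95, 41]

(1,0) stack=L1,L2; from [0,0,0]:
+L1 (α=1/2) → [49/2, 39/2, 33]
+L2 (α=2/7) → [317/14, 927/14, 443/7]
rounded: [23, 66, 63]

at x=1,y=1 over L1,L2:
+L1 (α=5/7) → [995/7, 565/7, 25/7]
+L2 (α=3/5) → [1238/7, 4784/35, 3578/35]
rounded: [177, 137, 102]

(1,0) stack=L1,L2,L3; from [0,0,0]:
L1 α=1/2: [49/2, 39/2, 33]
L2 α=2/7: [317/14, 927/14, 443/7]
L3 α=1/4: [2267/56, 4111/56, 2687/28]
rounded: [40, 73, 96]

(2,0) stack=L1,L2,L4; from [0,0,0]:
+L1 (α=4/7) → [48/7, 452/7, 44/7]
+L2 (α=0) → [48/7, 452/7, 44/7]
+L4 (α=2/3) → [1994/21, 3616/21, 1486/21]
= [95, 172, 71]

query (0,0) [L1,L2,L4,L5] — begin 0,0,0
L1 α=1/4: [29, 255/4, 227/4]
L2 α=5/8: [23/2, 3045/32, 1301/32]
L4 α=4/5: [1119/10, 1121/32, 21013/160]
L5 α=4/5: [2919/50, 8801/160, 112533/800]
rounded: [58, 55, 141]

query (2,0) [L1,L2,L4,L5] — begin 0,0,0
L1 α=4/7: [48/7, 452/7, 44/7]
L2 α=0: [48/7, 452/7, 44/7]
L4 α=2/3: [1994/21, 3616/21, 1486/21]
L5 α=1/8: [325/3, 4021/24, 493/6]
→ [108, 168, 82]

(0,1) stack=L1,L2,L4,L5; from [0,0,0]:
after L1 α=1/2: [74, 5, 81/2]
after L2 α=2/7: [802/7, 45, 1065/14]
after L4 α=1/4: [3841/28, 159/4, 5141/56]
after L5 α=3/5: [5311/70, 273/2, 4909/28]
rounded: [76, 136, 175]

query (0,0) [L1,L2,L4] — begin 0,0,0
+L1 (α=1/4) → [29, 255/4, 227/4]
+L2 (α=5/8) → [23/2, 3045/32, 1301/32]
+L4 (α=4/5) → [1119/10, 1121/32, 21013/160]
→ [112, 35, 131]


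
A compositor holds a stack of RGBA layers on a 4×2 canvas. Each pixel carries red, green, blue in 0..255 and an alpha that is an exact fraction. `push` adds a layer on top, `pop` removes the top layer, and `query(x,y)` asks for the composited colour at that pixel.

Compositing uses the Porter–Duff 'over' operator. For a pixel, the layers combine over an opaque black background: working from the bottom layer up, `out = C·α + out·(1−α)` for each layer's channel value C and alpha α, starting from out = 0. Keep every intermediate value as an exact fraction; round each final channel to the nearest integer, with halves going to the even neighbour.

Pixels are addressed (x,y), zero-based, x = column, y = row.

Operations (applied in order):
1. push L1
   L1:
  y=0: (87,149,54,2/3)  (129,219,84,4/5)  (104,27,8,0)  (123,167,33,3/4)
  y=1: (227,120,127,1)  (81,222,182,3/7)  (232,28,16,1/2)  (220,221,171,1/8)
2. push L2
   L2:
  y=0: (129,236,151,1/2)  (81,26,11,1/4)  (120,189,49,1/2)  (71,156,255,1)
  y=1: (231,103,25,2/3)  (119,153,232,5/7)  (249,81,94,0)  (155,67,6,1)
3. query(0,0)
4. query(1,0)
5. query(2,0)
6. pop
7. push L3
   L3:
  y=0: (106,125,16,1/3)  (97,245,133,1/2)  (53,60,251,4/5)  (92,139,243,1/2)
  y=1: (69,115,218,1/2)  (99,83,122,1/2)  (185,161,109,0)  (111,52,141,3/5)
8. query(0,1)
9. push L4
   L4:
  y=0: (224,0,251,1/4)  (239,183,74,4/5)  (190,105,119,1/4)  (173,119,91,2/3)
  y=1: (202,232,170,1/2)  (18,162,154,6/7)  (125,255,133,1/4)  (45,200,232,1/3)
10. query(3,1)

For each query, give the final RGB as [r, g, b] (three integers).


query (0,0) [L1,L2] — begin 0,0,0
L1 α=2/3: [58, 298/3, 36]
L2 α=1/2: [187/2, 503/3, 187/2]
rounded: [94, 168, 94]

query (1,0) [L1,L2] — begin 0,0,0
after L1 α=4/5: [516/5, 876/5, 336/5]
after L2 α=1/4: [1953/20, 1379/10, 1063/20]
= [98, 138, 53]

(2,0) stack=L1,L2; from [0,0,0]:
L1 α=0: [0, 0, 0]
L2 α=1/2: [60, 189/2, 49/2]
→ [60, 94, 24]

(0,1) stack=L1,L3; from [0,0,0]:
+L1 (α=1) → [227, 120, 127]
+L3 (α=1/2) → [148, 235/2, 345/2]
= [148, 118, 172]

(3,1) stack=L1,L3,L4; from [0,0,0]:
after L1 α=1/8: [55/2, 221/8, 171/8]
after L3 α=3/5: [388/5, 169/4, 1863/20]
after L4 α=1/3: [1001/15, 569/6, 4183/30]
rounded: [67, 95, 139]


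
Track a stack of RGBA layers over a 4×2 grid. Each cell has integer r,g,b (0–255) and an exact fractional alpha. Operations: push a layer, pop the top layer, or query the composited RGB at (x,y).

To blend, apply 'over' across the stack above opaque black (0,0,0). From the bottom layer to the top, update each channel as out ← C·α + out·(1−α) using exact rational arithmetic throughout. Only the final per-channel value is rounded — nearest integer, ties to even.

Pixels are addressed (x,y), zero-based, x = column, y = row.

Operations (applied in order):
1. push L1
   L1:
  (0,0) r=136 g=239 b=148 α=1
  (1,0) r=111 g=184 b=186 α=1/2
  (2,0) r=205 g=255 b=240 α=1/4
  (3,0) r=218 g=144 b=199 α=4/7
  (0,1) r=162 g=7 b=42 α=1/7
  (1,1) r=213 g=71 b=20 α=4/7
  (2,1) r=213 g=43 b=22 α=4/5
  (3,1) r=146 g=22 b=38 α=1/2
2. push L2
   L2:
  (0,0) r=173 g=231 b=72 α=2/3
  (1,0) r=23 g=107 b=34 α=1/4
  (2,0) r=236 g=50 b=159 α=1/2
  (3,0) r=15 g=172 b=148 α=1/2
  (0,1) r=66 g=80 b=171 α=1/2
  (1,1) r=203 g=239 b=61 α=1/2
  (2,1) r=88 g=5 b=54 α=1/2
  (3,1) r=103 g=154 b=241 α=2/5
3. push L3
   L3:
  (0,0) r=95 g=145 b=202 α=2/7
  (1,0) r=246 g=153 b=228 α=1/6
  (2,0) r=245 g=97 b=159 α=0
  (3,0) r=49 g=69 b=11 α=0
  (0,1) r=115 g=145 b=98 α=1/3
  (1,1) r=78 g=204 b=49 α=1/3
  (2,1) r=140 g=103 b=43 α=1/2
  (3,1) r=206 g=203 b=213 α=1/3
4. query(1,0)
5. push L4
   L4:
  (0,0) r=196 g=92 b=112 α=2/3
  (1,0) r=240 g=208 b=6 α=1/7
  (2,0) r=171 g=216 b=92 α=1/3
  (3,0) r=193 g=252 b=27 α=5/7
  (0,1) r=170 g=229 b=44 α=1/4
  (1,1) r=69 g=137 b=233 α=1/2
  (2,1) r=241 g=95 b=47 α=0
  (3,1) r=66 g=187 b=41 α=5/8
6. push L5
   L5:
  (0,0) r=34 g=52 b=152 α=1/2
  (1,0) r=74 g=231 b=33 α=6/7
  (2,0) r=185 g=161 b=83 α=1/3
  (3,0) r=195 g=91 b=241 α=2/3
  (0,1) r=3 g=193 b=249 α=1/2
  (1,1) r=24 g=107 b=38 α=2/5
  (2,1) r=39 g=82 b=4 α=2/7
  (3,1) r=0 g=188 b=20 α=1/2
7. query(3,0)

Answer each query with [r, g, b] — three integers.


at x=1,y=0 over L1,L2,L3:
after L1 α=1/2: [111/2, 92, 93]
after L2 α=1/4: [379/8, 383/4, 313/4]
after L3 α=1/6: [3863/48, 2527/24, 2477/24]
→ [80, 105, 103]

query (3,0) [L1,L2,L3,L4,L5] — begin 0,0,0
+L1 (α=4/7) → [872/7, 576/7, 796/7]
+L2 (α=1/2) → [977/14, 890/7, 916/7]
+L3 (α=0) → [977/14, 890/7, 916/7]
+L4 (α=5/7) → [7732/49, 10600/49, 2777/49]
+L5 (α=2/3) → [26842/147, 6506/49, 26395/147]
rounded: [183, 133, 180]


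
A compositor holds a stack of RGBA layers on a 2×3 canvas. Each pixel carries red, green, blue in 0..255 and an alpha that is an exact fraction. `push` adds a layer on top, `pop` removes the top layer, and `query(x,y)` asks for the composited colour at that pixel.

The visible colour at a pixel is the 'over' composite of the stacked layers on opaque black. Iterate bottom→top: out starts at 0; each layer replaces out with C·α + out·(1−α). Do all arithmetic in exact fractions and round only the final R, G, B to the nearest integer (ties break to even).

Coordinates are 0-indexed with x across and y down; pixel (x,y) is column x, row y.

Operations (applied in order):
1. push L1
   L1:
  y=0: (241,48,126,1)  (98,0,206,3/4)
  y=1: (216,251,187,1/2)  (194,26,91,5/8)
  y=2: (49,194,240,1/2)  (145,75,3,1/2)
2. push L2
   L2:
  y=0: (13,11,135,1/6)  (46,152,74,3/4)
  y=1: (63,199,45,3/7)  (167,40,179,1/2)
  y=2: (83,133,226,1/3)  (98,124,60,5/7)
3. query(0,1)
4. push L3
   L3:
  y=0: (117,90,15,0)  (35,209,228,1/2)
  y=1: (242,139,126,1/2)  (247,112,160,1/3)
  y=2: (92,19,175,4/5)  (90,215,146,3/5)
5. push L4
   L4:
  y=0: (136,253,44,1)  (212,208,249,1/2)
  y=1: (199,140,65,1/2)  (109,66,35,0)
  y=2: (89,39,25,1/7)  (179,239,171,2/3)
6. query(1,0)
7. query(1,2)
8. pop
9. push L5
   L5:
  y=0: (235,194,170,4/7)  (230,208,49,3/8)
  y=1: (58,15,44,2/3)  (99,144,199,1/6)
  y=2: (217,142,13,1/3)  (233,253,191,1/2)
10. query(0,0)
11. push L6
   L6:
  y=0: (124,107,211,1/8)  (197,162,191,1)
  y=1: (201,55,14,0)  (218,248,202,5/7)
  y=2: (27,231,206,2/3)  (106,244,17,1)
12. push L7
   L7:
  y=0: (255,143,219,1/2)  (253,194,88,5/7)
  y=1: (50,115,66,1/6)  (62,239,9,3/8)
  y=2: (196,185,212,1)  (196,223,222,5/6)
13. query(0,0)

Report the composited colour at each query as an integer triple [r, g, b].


query (0,1) [L1,L2] — begin 0,0,0
after L1 α=1/2: [108, 251/2, 187/2]
after L2 α=3/7: [621/7, 157, 509/7]
= [89, 157, 73]

at x=1,y=0 over L1,L2,L3,L4:
after L1 α=3/4: [147/2, 0, 309/2]
after L2 α=3/4: [423/8, 114, 753/8]
after L3 α=1/2: [703/16, 323/2, 2577/16]
after L4 α=1/2: [4095/32, 739/4, 6561/32]
rounded: [128, 185, 205]

(1,2) stack=L1,L2,L3,L4; from [0,0,0]:
+L1 (α=1/2) → [145/2, 75/2, 3/2]
+L2 (α=5/7) → [635/7, 695/7, 303/7]
+L3 (α=3/5) → [632/7, 1181/7, 3672/35]
+L4 (α=2/3) → [1046/7, 1509/7, 5214/35]
→ [149, 216, 149]

at x=0,y=0 over L1,L2,L3,L5:
L1 α=1: [241, 48, 126]
L2 α=1/6: [203, 251/6, 255/2]
L3 α=0: [203, 251/6, 255/2]
L5 α=4/7: [1549/7, 1803/14, 2125/14]
→ [221, 129, 152]

query (0,0) [L1,L2,L3,L5,L6,L7] — begin 0,0,0
+L1 (α=1) → [241, 48, 126]
+L2 (α=1/6) → [203, 251/6, 255/2]
+L3 (α=0) → [203, 251/6, 255/2]
+L5 (α=4/7) → [1549/7, 1803/14, 2125/14]
+L6 (α=1/8) → [1673/8, 2017/16, 2547/16]
+L7 (α=1/2) → [3713/16, 4305/32, 6051/32]
= [232, 135, 189]


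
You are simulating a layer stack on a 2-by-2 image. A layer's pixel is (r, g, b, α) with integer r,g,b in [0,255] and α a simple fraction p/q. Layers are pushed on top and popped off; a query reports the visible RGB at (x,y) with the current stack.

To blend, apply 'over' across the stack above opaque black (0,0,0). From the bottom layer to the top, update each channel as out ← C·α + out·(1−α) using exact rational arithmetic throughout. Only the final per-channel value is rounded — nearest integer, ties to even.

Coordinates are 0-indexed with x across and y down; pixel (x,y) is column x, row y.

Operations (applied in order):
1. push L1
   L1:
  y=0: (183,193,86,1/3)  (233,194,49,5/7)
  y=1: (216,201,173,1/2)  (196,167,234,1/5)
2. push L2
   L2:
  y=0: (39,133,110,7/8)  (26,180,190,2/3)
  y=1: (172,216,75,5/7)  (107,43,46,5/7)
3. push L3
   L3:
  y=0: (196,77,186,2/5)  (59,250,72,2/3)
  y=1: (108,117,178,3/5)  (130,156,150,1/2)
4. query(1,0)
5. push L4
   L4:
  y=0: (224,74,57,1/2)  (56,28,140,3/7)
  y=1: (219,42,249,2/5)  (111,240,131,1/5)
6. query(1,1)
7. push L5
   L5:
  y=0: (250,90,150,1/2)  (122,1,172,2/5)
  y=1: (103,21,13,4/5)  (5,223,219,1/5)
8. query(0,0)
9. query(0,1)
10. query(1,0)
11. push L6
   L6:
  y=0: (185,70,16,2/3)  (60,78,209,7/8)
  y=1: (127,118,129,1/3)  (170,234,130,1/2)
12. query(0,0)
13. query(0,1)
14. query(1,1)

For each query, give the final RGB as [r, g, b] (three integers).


at x=1,y=0 over L1,L2,L3:
L1 α=5/7: [1165/7, 970/7, 35]
L2 α=2/3: [1529/21, 3490/21, 415/3]
L3 α=2/3: [4007/63, 13990/63, 847/9]
= [64, 222, 94]

at x=1,y=1 over L1,L2,L3,L4:
after L1 α=1/5: [196/5, 167/5, 234/5]
after L2 α=5/7: [3067/35, 1409/35, 1618/35]
after L3 α=1/2: [7617/70, 6869/70, 3434/35]
after L4 α=1/5: [19119/175, 22138/175, 18321/175]
= [109, 127, 105]

at x=0,y=0 over L1,L2,L3,L4,L5:
+L1 (α=1/3) → [61, 193/3, 86/3]
+L2 (α=7/8) → [167/4, 1493/12, 599/6]
+L3 (α=2/5) → [2069/20, 2109/20, 1343/10]
+L4 (α=1/2) → [6549/40, 3589/40, 1913/20]
+L5 (α=1/2) → [16549/80, 7189/80, 4913/40]
= [207, 90, 123]

(0,1) stack=L1,L2,L3,L4,L5; from [0,0,0]:
L1 α=1/2: [108, 201/2, 173/2]
L2 α=5/7: [1076/7, 183, 548/7]
L3 α=3/5: [884/7, 717/5, 4834/35]
L4 α=2/5: [5718/35, 2571/25, 31932/175]
L5 α=4/5: [20138/175, 4671/125, 41032/875]
= [115, 37, 47]

at x=1,y=0 over L1,L2,L3,L4,L5:
L1 α=5/7: [1165/7, 970/7, 35]
L2 α=2/3: [1529/21, 3490/21, 415/3]
L3 α=2/3: [4007/63, 13990/63, 847/9]
L4 α=3/7: [26612/441, 61252/441, 1024/9]
L5 α=2/5: [12496/147, 61546/735, 2056/15]
→ [85, 84, 137]

query (0,0) [L1,L2,L3,L4,L5,L6] — begin 0,0,0
L1 α=1/3: [61, 193/3, 86/3]
L2 α=7/8: [167/4, 1493/12, 599/6]
L3 α=2/5: [2069/20, 2109/20, 1343/10]
L4 α=1/2: [6549/40, 3589/40, 1913/20]
L5 α=1/2: [16549/80, 7189/80, 4913/40]
L6 α=2/3: [15383/80, 18389/240, 6193/120]
→ [192, 77, 52]

at x=0,y=1 over L1,L2,L3,L4,L5,L6:
+L1 (α=1/2) → [108, 201/2, 173/2]
+L2 (α=5/7) → [1076/7, 183, 548/7]
+L3 (α=3/5) → [884/7, 717/5, 4834/35]
+L4 (α=2/5) → [5718/35, 2571/25, 31932/175]
+L5 (α=4/5) → [20138/175, 4671/125, 41032/875]
+L6 (α=1/3) → [62501/525, 24092/375, 194939/2625]
rounded: [119, 64, 74]

at x=1,y=1 over L1,L2,L3,L4,L5,L6:
after L1 α=1/5: [196/5, 167/5, 234/5]
after L2 α=5/7: [3067/35, 1409/35, 1618/35]
after L3 α=1/2: [7617/70, 6869/70, 3434/35]
after L4 α=1/5: [19119/175, 22138/175, 18321/175]
after L5 α=1/5: [77351/875, 127577/875, 111609/875]
after L6 α=1/2: [226101/1750, 332327/1750, 225359/1750]
rounded: [129, 190, 129]
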